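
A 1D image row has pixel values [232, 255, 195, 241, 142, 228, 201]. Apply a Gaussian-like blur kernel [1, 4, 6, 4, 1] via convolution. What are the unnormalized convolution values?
Convolve image row [232, 255, 195, 241, 142, 228, 201] with kernel [1, 4, 6, 4, 1]: y[0] = 232×1 = 232; y[1] = 232×4 + 255×1 = 1183; y[2] = 232×6 + 255×4 + 195×1 = 2607; y[3] = 232×4 + 255×6 + 195×4 + 241×1 = 3479; y[4] = 232×1 + 255×4 + 195×6 + 241×4 + 142×1 = 3528; y[5] = 255×1 + 195×4 + 241×6 + 142×4 + 228×1 = 3277; y[6] = 195×1 + 241×4 + 142×6 + 228×4 + 201×1 = 3124; y[7] = 241×1 + 142×4 + 228×6 + 201×4 = 2981; y[8] = 142×1 + 228×4 + 201×6 = 2260; y[9] = 228×1 + 201×4 = 1032; y[10] = 201×1 = 201 → [232, 1183, 2607, 3479, 3528, 3277, 3124, 2981, 2260, 1032, 201]. Normalization factor = sum(kernel) = 16.

[232, 1183, 2607, 3479, 3528, 3277, 3124, 2981, 2260, 1032, 201]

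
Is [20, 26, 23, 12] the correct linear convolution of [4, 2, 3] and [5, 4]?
Recompute linear convolution of [4, 2, 3] and [5, 4]: y[0] = 4×5 = 20; y[1] = 4×4 + 2×5 = 26; y[2] = 2×4 + 3×5 = 23; y[3] = 3×4 = 12 → [20, 26, 23, 12]. Given [20, 26, 23, 12] matches, so answer: Yes

Yes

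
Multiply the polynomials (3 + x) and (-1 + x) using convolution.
Ascending coefficients: a = [3, 1], b = [-1, 1]. c[0] = 3×-1 = -3; c[1] = 3×1 + 1×-1 = 2; c[2] = 1×1 = 1. Result coefficients: [-3, 2, 1] → -3 + 2x + x^2

-3 + 2x + x^2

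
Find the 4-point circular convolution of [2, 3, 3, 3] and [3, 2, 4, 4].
Use y[k] = Σ_j s[j]·t[(k-j) mod 4]. y[0] = 2×3 + 3×4 + 3×4 + 3×2 = 36; y[1] = 2×2 + 3×3 + 3×4 + 3×4 = 37; y[2] = 2×4 + 3×2 + 3×3 + 3×4 = 35; y[3] = 2×4 + 3×4 + 3×2 + 3×3 = 35. Result: [36, 37, 35, 35]

[36, 37, 35, 35]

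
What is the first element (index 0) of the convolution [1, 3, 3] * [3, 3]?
Use y[k] = Σ_i a[i]·b[k-i] at k=0. y[0] = 1×3 = 3

3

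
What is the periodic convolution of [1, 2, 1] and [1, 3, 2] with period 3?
Use y[k] = Σ_j f[j]·g[(k-j) mod 3]. y[0] = 1×1 + 2×2 + 1×3 = 8; y[1] = 1×3 + 2×1 + 1×2 = 7; y[2] = 1×2 + 2×3 + 1×1 = 9. Result: [8, 7, 9]

[8, 7, 9]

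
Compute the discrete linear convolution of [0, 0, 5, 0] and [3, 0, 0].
y[0] = 0×3 = 0; y[1] = 0×0 + 0×3 = 0; y[2] = 0×0 + 0×0 + 5×3 = 15; y[3] = 0×0 + 5×0 + 0×3 = 0; y[4] = 5×0 + 0×0 = 0; y[5] = 0×0 = 0

[0, 0, 15, 0, 0, 0]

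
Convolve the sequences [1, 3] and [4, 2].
y[0] = 1×4 = 4; y[1] = 1×2 + 3×4 = 14; y[2] = 3×2 = 6

[4, 14, 6]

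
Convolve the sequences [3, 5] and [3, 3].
y[0] = 3×3 = 9; y[1] = 3×3 + 5×3 = 24; y[2] = 5×3 = 15

[9, 24, 15]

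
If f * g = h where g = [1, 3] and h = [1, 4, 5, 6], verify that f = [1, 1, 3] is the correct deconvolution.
Forward-compute [1, 1, 3] * [1, 3]: h[0] = 1×1 = 1; h[1] = 1×3 + 1×1 = 4; h[2] = 1×3 + 3×1 = 6; h[3] = 3×3 = 9 → [1, 4, 6, 9]. Does not match given h = [1, 4, 5, 6].

Not verified. [1, 1, 3] * [1, 3] = [1, 4, 6, 9], which differs from [1, 4, 5, 6] at index 2.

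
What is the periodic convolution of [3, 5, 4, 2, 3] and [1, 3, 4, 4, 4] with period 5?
Use y[k] = Σ_j x[j]·h[(k-j) mod 5]. y[0] = 3×1 + 5×4 + 4×4 + 2×4 + 3×3 = 56; y[1] = 3×3 + 5×1 + 4×4 + 2×4 + 3×4 = 50; y[2] = 3×4 + 5×3 + 4×1 + 2×4 + 3×4 = 51; y[3] = 3×4 + 5×4 + 4×3 + 2×1 + 3×4 = 58; y[4] = 3×4 + 5×4 + 4×4 + 2×3 + 3×1 = 57. Result: [56, 50, 51, 58, 57]

[56, 50, 51, 58, 57]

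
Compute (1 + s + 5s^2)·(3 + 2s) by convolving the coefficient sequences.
Ascending coefficients: a = [1, 1, 5], b = [3, 2]. c[0] = 1×3 = 3; c[1] = 1×2 + 1×3 = 5; c[2] = 1×2 + 5×3 = 17; c[3] = 5×2 = 10. Result coefficients: [3, 5, 17, 10] → 3 + 5s + 17s^2 + 10s^3

3 + 5s + 17s^2 + 10s^3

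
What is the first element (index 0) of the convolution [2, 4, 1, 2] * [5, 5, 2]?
Use y[k] = Σ_i a[i]·b[k-i] at k=0. y[0] = 2×5 = 10

10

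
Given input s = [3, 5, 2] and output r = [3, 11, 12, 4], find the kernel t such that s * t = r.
Output length 4 = len(s) + len(t) - 1 ⇒ len(t) = 2. Solve t forward using t[k] = (r[k] - Σ_{i≥1} s[i]·t[k-i]) / s[0]: t[0] = r[0] / s[0] = 3 / 3 = 1; t[1] = (r[1] - 5×1) / s[0] = (11 - 5×1) / 3 = 2. So t = [1, 2]. Forward-check [3, 5, 2] * [1, 2]: r[0] = 3×1 = 3; r[1] = 3×2 + 5×1 = 11; r[2] = 5×2 + 2×1 = 12; r[3] = 2×2 = 4 → [3, 11, 12, 4] ✓

[1, 2]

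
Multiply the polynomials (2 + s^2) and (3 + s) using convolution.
Ascending coefficients: a = [2, 0, 1], b = [3, 1]. c[0] = 2×3 = 6; c[1] = 2×1 + 0×3 = 2; c[2] = 0×1 + 1×3 = 3; c[3] = 1×1 = 1. Result coefficients: [6, 2, 3, 1] → 6 + 2s + 3s^2 + s^3

6 + 2s + 3s^2 + s^3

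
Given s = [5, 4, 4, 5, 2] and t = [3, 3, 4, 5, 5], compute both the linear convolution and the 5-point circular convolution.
Linear: y_lin[0] = 5×3 = 15; y_lin[1] = 5×3 + 4×3 = 27; y_lin[2] = 5×4 + 4×3 + 4×3 = 44; y_lin[3] = 5×5 + 4×4 + 4×3 + 5×3 = 68; y_lin[4] = 5×5 + 4×5 + 4×4 + 5×3 + 2×3 = 82; y_lin[5] = 4×5 + 4×5 + 5×4 + 2×3 = 66; y_lin[6] = 4×5 + 5×5 + 2×4 = 53; y_lin[7] = 5×5 + 2×5 = 35; y_lin[8] = 2×5 = 10 → [15, 27, 44, 68, 82, 66, 53, 35, 10]. Circular (length 5): y[0] = 5×3 + 4×5 + 4×5 + 5×4 + 2×3 = 81; y[1] = 5×3 + 4×3 + 4×5 + 5×5 + 2×4 = 80; y[2] = 5×4 + 4×3 + 4×3 + 5×5 + 2×5 = 79; y[3] = 5×5 + 4×4 + 4×3 + 5×3 + 2×5 = 78; y[4] = 5×5 + 4×5 + 4×4 + 5×3 + 2×3 = 82 → [81, 80, 79, 78, 82]

Linear: [15, 27, 44, 68, 82, 66, 53, 35, 10], Circular: [81, 80, 79, 78, 82]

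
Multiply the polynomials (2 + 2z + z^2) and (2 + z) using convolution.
Ascending coefficients: a = [2, 2, 1], b = [2, 1]. c[0] = 2×2 = 4; c[1] = 2×1 + 2×2 = 6; c[2] = 2×1 + 1×2 = 4; c[3] = 1×1 = 1. Result coefficients: [4, 6, 4, 1] → 4 + 6z + 4z^2 + z^3

4 + 6z + 4z^2 + z^3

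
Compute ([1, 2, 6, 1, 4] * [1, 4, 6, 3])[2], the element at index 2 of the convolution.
Use y[k] = Σ_i a[i]·b[k-i] at k=2. y[2] = 1×6 + 2×4 + 6×1 = 20

20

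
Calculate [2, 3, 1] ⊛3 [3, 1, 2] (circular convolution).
Use y[k] = Σ_j x[j]·h[(k-j) mod 3]. y[0] = 2×3 + 3×2 + 1×1 = 13; y[1] = 2×1 + 3×3 + 1×2 = 13; y[2] = 2×2 + 3×1 + 1×3 = 10. Result: [13, 13, 10]

[13, 13, 10]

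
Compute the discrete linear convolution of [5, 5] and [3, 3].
y[0] = 5×3 = 15; y[1] = 5×3 + 5×3 = 30; y[2] = 5×3 = 15

[15, 30, 15]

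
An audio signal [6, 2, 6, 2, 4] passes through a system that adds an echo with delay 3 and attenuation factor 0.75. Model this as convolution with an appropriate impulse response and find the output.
Direct-path + delayed-attenuated-path model → impulse response h = [1, 0, 0, 0.75] (1 at lag 0, 0.75 at lag 3). Output y[n] = x[n] + 0.75·x[n - 3] (with x[n] = 0 outside 0..4): y[0] = 6 + 0.75×0 = 6; y[1] = 2 + 0.75×0 = 2; y[2] = 6 + 0.75×0 = 6; y[3] = 2 + 0.75×6 = 6.5; y[4] = 4 + 0.75×2 = 5.5; y[5] = 0 + 0.75×6 = 4.5; y[6] = 0 + 0.75×2 = 1.5; y[7] = 0 + 0.75×4 = 3.0. So y = [6, 2, 6, 6.5, 5.5, 4.5, 1.5, 3.0]

[6, 2, 6, 6.5, 5.5, 4.5, 1.5, 3.0]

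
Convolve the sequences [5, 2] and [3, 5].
y[0] = 5×3 = 15; y[1] = 5×5 + 2×3 = 31; y[2] = 2×5 = 10

[15, 31, 10]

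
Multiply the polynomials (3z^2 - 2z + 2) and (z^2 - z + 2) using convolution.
Ascending coefficients: a = [2, -2, 3], b = [2, -1, 1]. c[0] = 2×2 = 4; c[1] = 2×-1 + -2×2 = -6; c[2] = 2×1 + -2×-1 + 3×2 = 10; c[3] = -2×1 + 3×-1 = -5; c[4] = 3×1 = 3. Result coefficients: [4, -6, 10, -5, 3] → 3z^4 - 5z^3 + 10z^2 - 6z + 4

3z^4 - 5z^3 + 10z^2 - 6z + 4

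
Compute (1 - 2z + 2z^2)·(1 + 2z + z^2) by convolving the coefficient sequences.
Ascending coefficients: a = [1, -2, 2], b = [1, 2, 1]. c[0] = 1×1 = 1; c[1] = 1×2 + -2×1 = 0; c[2] = 1×1 + -2×2 + 2×1 = -1; c[3] = -2×1 + 2×2 = 2; c[4] = 2×1 = 2. Result coefficients: [1, 0, -1, 2, 2] → 1 - z^2 + 2z^3 + 2z^4

1 - z^2 + 2z^3 + 2z^4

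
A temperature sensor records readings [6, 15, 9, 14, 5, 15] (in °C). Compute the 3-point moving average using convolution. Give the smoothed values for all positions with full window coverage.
3-point moving average kernel = [1, 1, 1]. Apply in 'valid' mode (full window coverage): avg[0] = (6 + 15 + 9) / 3 = 10.0; avg[1] = (15 + 9 + 14) / 3 = 12.67; avg[2] = (9 + 14 + 5) / 3 = 9.33; avg[3] = (14 + 5 + 15) / 3 = 11.33. Smoothed values: [10.0, 12.67, 9.33, 11.33]

[10.0, 12.67, 9.33, 11.33]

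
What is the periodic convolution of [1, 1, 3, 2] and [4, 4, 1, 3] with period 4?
Use y[k] = Σ_j s[j]·t[(k-j) mod 4]. y[0] = 1×4 + 1×3 + 3×1 + 2×4 = 18; y[1] = 1×4 + 1×4 + 3×3 + 2×1 = 19; y[2] = 1×1 + 1×4 + 3×4 + 2×3 = 23; y[3] = 1×3 + 1×1 + 3×4 + 2×4 = 24. Result: [18, 19, 23, 24]

[18, 19, 23, 24]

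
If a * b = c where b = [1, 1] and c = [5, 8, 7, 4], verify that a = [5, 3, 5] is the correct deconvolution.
Forward-compute [5, 3, 5] * [1, 1]: c[0] = 5×1 = 5; c[1] = 5×1 + 3×1 = 8; c[2] = 3×1 + 5×1 = 8; c[3] = 5×1 = 5 → [5, 8, 8, 5]. Does not match given c = [5, 8, 7, 4].

Not verified. [5, 3, 5] * [1, 1] = [5, 8, 8, 5], which differs from [5, 8, 7, 4] at index 2.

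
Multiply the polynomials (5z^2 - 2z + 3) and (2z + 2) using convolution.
Ascending coefficients: a = [3, -2, 5], b = [2, 2]. c[0] = 3×2 = 6; c[1] = 3×2 + -2×2 = 2; c[2] = -2×2 + 5×2 = 6; c[3] = 5×2 = 10. Result coefficients: [6, 2, 6, 10] → 10z^3 + 6z^2 + 2z + 6

10z^3 + 6z^2 + 2z + 6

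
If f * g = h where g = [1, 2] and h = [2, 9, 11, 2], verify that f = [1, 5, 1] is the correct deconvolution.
Forward-compute [1, 5, 1] * [1, 2]: h[0] = 1×1 = 1; h[1] = 1×2 + 5×1 = 7; h[2] = 5×2 + 1×1 = 11; h[3] = 1×2 = 2 → [1, 7, 11, 2]. Does not match given h = [2, 9, 11, 2].

Not verified. [1, 5, 1] * [1, 2] = [1, 7, 11, 2], which differs from [2, 9, 11, 2] at index 0.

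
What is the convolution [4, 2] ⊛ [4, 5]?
y[0] = 4×4 = 16; y[1] = 4×5 + 2×4 = 28; y[2] = 2×5 = 10

[16, 28, 10]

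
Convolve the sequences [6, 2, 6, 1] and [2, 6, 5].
y[0] = 6×2 = 12; y[1] = 6×6 + 2×2 = 40; y[2] = 6×5 + 2×6 + 6×2 = 54; y[3] = 2×5 + 6×6 + 1×2 = 48; y[4] = 6×5 + 1×6 = 36; y[5] = 1×5 = 5

[12, 40, 54, 48, 36, 5]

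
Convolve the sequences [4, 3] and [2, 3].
y[0] = 4×2 = 8; y[1] = 4×3 + 3×2 = 18; y[2] = 3×3 = 9

[8, 18, 9]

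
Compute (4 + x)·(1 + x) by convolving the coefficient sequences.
Ascending coefficients: a = [4, 1], b = [1, 1]. c[0] = 4×1 = 4; c[1] = 4×1 + 1×1 = 5; c[2] = 1×1 = 1. Result coefficients: [4, 5, 1] → 4 + 5x + x^2

4 + 5x + x^2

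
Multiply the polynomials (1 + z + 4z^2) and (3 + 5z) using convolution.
Ascending coefficients: a = [1, 1, 4], b = [3, 5]. c[0] = 1×3 = 3; c[1] = 1×5 + 1×3 = 8; c[2] = 1×5 + 4×3 = 17; c[3] = 4×5 = 20. Result coefficients: [3, 8, 17, 20] → 3 + 8z + 17z^2 + 20z^3

3 + 8z + 17z^2 + 20z^3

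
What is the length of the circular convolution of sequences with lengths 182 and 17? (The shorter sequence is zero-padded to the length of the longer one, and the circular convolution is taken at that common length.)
Circular convolution (zero-padding the shorter input) has length max(m, n) = max(182, 17) = 182

182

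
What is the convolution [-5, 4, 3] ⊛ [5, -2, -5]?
y[0] = -5×5 = -25; y[1] = -5×-2 + 4×5 = 30; y[2] = -5×-5 + 4×-2 + 3×5 = 32; y[3] = 4×-5 + 3×-2 = -26; y[4] = 3×-5 = -15

[-25, 30, 32, -26, -15]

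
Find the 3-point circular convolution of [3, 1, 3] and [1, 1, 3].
Use y[k] = Σ_j u[j]·v[(k-j) mod 3]. y[0] = 3×1 + 1×3 + 3×1 = 9; y[1] = 3×1 + 1×1 + 3×3 = 13; y[2] = 3×3 + 1×1 + 3×1 = 13. Result: [9, 13, 13]

[9, 13, 13]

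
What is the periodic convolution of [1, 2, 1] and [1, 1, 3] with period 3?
Use y[k] = Σ_j x[j]·h[(k-j) mod 3]. y[0] = 1×1 + 2×3 + 1×1 = 8; y[1] = 1×1 + 2×1 + 1×3 = 6; y[2] = 1×3 + 2×1 + 1×1 = 6. Result: [8, 6, 6]

[8, 6, 6]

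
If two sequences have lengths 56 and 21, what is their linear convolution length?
Linear/full convolution length: m + n - 1 = 56 + 21 - 1 = 76

76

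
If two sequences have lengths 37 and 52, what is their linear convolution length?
Linear/full convolution length: m + n - 1 = 37 + 52 - 1 = 88

88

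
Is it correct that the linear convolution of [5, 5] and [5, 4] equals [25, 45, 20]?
Recompute linear convolution of [5, 5] and [5, 4]: y[0] = 5×5 = 25; y[1] = 5×4 + 5×5 = 45; y[2] = 5×4 = 20 → [25, 45, 20]. Given [25, 45, 20] matches, so answer: Yes

Yes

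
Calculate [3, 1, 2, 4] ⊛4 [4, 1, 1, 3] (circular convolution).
Use y[k] = Σ_j s[j]·t[(k-j) mod 4]. y[0] = 3×4 + 1×3 + 2×1 + 4×1 = 21; y[1] = 3×1 + 1×4 + 2×3 + 4×1 = 17; y[2] = 3×1 + 1×1 + 2×4 + 4×3 = 24; y[3] = 3×3 + 1×1 + 2×1 + 4×4 = 28. Result: [21, 17, 24, 28]

[21, 17, 24, 28]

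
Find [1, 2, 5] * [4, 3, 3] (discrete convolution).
y[0] = 1×4 = 4; y[1] = 1×3 + 2×4 = 11; y[2] = 1×3 + 2×3 + 5×4 = 29; y[3] = 2×3 + 5×3 = 21; y[4] = 5×3 = 15

[4, 11, 29, 21, 15]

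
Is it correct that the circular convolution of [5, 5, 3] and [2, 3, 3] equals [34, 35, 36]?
Recompute circular convolution of [5, 5, 3] and [2, 3, 3]: y[0] = 5×2 + 5×3 + 3×3 = 34; y[1] = 5×3 + 5×2 + 3×3 = 34; y[2] = 5×3 + 5×3 + 3×2 = 36 → [34, 34, 36]. Compare to given [34, 35, 36]: they differ at index 1: given 35, correct 34, so answer: No

No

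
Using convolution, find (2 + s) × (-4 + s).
Ascending coefficients: a = [2, 1], b = [-4, 1]. c[0] = 2×-4 = -8; c[1] = 2×1 + 1×-4 = -2; c[2] = 1×1 = 1. Result coefficients: [-8, -2, 1] → -8 - 2s + s^2

-8 - 2s + s^2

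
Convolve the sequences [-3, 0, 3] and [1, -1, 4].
y[0] = -3×1 = -3; y[1] = -3×-1 + 0×1 = 3; y[2] = -3×4 + 0×-1 + 3×1 = -9; y[3] = 0×4 + 3×-1 = -3; y[4] = 3×4 = 12

[-3, 3, -9, -3, 12]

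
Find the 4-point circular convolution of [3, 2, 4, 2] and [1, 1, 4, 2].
Use y[k] = Σ_j x[j]·h[(k-j) mod 4]. y[0] = 3×1 + 2×2 + 4×4 + 2×1 = 25; y[1] = 3×1 + 2×1 + 4×2 + 2×4 = 21; y[2] = 3×4 + 2×1 + 4×1 + 2×2 = 22; y[3] = 3×2 + 2×4 + 4×1 + 2×1 = 20. Result: [25, 21, 22, 20]

[25, 21, 22, 20]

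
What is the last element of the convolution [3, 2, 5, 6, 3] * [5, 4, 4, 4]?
Use y[k] = Σ_i a[i]·b[k-i] at k=7. y[7] = 3×4 = 12

12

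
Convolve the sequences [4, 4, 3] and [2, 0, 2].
y[0] = 4×2 = 8; y[1] = 4×0 + 4×2 = 8; y[2] = 4×2 + 4×0 + 3×2 = 14; y[3] = 4×2 + 3×0 = 8; y[4] = 3×2 = 6

[8, 8, 14, 8, 6]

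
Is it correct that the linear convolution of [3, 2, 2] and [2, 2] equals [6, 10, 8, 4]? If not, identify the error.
Recompute linear convolution of [3, 2, 2] and [2, 2]: y[0] = 3×2 = 6; y[1] = 3×2 + 2×2 = 10; y[2] = 2×2 + 2×2 = 8; y[3] = 2×2 = 4 → [6, 10, 8, 4]. Given [6, 10, 8, 4] matches, so answer: Yes

Yes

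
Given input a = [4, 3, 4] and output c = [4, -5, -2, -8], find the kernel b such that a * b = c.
Output length 4 = len(a) + len(b) - 1 ⇒ len(b) = 2. Solve b forward using b[k] = (c[k] - Σ_{i≥1} a[i]·b[k-i]) / a[0]: b[0] = c[0] / a[0] = 4 / 4 = 1; b[1] = (c[1] - 3×1) / a[0] = (-5 - 3×1) / 4 = -2. So b = [1, -2]. Forward-check [4, 3, 4] * [1, -2]: c[0] = 4×1 = 4; c[1] = 4×-2 + 3×1 = -5; c[2] = 3×-2 + 4×1 = -2; c[3] = 4×-2 = -8 → [4, -5, -2, -8] ✓

[1, -2]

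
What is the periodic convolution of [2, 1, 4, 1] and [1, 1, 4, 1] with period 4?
Use y[k] = Σ_j s[j]·t[(k-j) mod 4]. y[0] = 2×1 + 1×1 + 4×4 + 1×1 = 20; y[1] = 2×1 + 1×1 + 4×1 + 1×4 = 11; y[2] = 2×4 + 1×1 + 4×1 + 1×1 = 14; y[3] = 2×1 + 1×4 + 4×1 + 1×1 = 11. Result: [20, 11, 14, 11]

[20, 11, 14, 11]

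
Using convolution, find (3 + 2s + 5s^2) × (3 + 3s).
Ascending coefficients: a = [3, 2, 5], b = [3, 3]. c[0] = 3×3 = 9; c[1] = 3×3 + 2×3 = 15; c[2] = 2×3 + 5×3 = 21; c[3] = 5×3 = 15. Result coefficients: [9, 15, 21, 15] → 9 + 15s + 21s^2 + 15s^3

9 + 15s + 21s^2 + 15s^3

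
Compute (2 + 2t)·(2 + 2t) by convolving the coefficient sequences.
Ascending coefficients: a = [2, 2], b = [2, 2]. c[0] = 2×2 = 4; c[1] = 2×2 + 2×2 = 8; c[2] = 2×2 = 4. Result coefficients: [4, 8, 4] → 4 + 8t + 4t^2

4 + 8t + 4t^2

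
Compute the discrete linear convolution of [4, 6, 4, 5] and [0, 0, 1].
y[0] = 4×0 = 0; y[1] = 4×0 + 6×0 = 0; y[2] = 4×1 + 6×0 + 4×0 = 4; y[3] = 6×1 + 4×0 + 5×0 = 6; y[4] = 4×1 + 5×0 = 4; y[5] = 5×1 = 5

[0, 0, 4, 6, 4, 5]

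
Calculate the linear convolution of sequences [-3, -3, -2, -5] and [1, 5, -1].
y[0] = -3×1 = -3; y[1] = -3×5 + -3×1 = -18; y[2] = -3×-1 + -3×5 + -2×1 = -14; y[3] = -3×-1 + -2×5 + -5×1 = -12; y[4] = -2×-1 + -5×5 = -23; y[5] = -5×-1 = 5

[-3, -18, -14, -12, -23, 5]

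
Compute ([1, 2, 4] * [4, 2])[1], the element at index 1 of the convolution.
Use y[k] = Σ_i a[i]·b[k-i] at k=1. y[1] = 1×2 + 2×4 = 10

10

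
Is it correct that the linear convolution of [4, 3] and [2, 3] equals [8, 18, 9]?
Recompute linear convolution of [4, 3] and [2, 3]: y[0] = 4×2 = 8; y[1] = 4×3 + 3×2 = 18; y[2] = 3×3 = 9 → [8, 18, 9]. Given [8, 18, 9] matches, so answer: Yes

Yes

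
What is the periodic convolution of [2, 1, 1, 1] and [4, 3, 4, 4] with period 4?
Use y[k] = Σ_j f[j]·g[(k-j) mod 4]. y[0] = 2×4 + 1×4 + 1×4 + 1×3 = 19; y[1] = 2×3 + 1×4 + 1×4 + 1×4 = 18; y[2] = 2×4 + 1×3 + 1×4 + 1×4 = 19; y[3] = 2×4 + 1×4 + 1×3 + 1×4 = 19. Result: [19, 18, 19, 19]

[19, 18, 19, 19]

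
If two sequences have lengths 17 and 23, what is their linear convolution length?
Linear/full convolution length: m + n - 1 = 17 + 23 - 1 = 39

39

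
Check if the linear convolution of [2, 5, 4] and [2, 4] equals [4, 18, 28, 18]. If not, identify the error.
Recompute linear convolution of [2, 5, 4] and [2, 4]: y[0] = 2×2 = 4; y[1] = 2×4 + 5×2 = 18; y[2] = 5×4 + 4×2 = 28; y[3] = 4×4 = 16 → [4, 18, 28, 16]. Compare to given [4, 18, 28, 18]: they differ at index 3: given 18, correct 16, so answer: No

No. Error at index 3: given 18, correct 16.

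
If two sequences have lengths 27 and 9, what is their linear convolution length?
Linear/full convolution length: m + n - 1 = 27 + 9 - 1 = 35

35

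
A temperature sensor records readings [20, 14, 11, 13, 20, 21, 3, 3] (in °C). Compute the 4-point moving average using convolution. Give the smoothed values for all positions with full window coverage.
4-point moving average kernel = [1, 1, 1, 1]. Apply in 'valid' mode (full window coverage): avg[0] = (20 + 14 + 11 + 13) / 4 = 14.5; avg[1] = (14 + 11 + 13 + 20) / 4 = 14.5; avg[2] = (11 + 13 + 20 + 21) / 4 = 16.25; avg[3] = (13 + 20 + 21 + 3) / 4 = 14.25; avg[4] = (20 + 21 + 3 + 3) / 4 = 11.75. Smoothed values: [14.5, 14.5, 16.25, 14.25, 11.75]

[14.5, 14.5, 16.25, 14.25, 11.75]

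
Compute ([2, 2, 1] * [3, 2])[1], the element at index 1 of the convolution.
Use y[k] = Σ_i a[i]·b[k-i] at k=1. y[1] = 2×2 + 2×3 = 10

10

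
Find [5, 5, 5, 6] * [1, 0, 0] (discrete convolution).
y[0] = 5×1 = 5; y[1] = 5×0 + 5×1 = 5; y[2] = 5×0 + 5×0 + 5×1 = 5; y[3] = 5×0 + 5×0 + 6×1 = 6; y[4] = 5×0 + 6×0 = 0; y[5] = 6×0 = 0

[5, 5, 5, 6, 0, 0]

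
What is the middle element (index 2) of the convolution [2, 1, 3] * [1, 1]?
Use y[k] = Σ_i a[i]·b[k-i] at k=2. y[2] = 1×1 + 3×1 = 4

4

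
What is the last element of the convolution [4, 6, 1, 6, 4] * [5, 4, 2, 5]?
Use y[k] = Σ_i a[i]·b[k-i] at k=7. y[7] = 4×5 = 20

20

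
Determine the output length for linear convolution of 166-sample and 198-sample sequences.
Linear/full convolution length: m + n - 1 = 166 + 198 - 1 = 363

363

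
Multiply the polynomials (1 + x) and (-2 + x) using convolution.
Ascending coefficients: a = [1, 1], b = [-2, 1]. c[0] = 1×-2 = -2; c[1] = 1×1 + 1×-2 = -1; c[2] = 1×1 = 1. Result coefficients: [-2, -1, 1] → -2 - x + x^2

-2 - x + x^2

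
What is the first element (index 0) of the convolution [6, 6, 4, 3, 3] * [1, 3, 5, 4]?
Use y[k] = Σ_i a[i]·b[k-i] at k=0. y[0] = 6×1 = 6

6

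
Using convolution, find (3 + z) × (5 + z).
Ascending coefficients: a = [3, 1], b = [5, 1]. c[0] = 3×5 = 15; c[1] = 3×1 + 1×5 = 8; c[2] = 1×1 = 1. Result coefficients: [15, 8, 1] → 15 + 8z + z^2

15 + 8z + z^2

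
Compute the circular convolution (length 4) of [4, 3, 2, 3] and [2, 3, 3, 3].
Use y[k] = Σ_j a[j]·b[(k-j) mod 4]. y[0] = 4×2 + 3×3 + 2×3 + 3×3 = 32; y[1] = 4×3 + 3×2 + 2×3 + 3×3 = 33; y[2] = 4×3 + 3×3 + 2×2 + 3×3 = 34; y[3] = 4×3 + 3×3 + 2×3 + 3×2 = 33. Result: [32, 33, 34, 33]

[32, 33, 34, 33]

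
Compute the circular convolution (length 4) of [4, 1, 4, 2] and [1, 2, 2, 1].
Use y[k] = Σ_j x[j]·h[(k-j) mod 4]. y[0] = 4×1 + 1×1 + 4×2 + 2×2 = 17; y[1] = 4×2 + 1×1 + 4×1 + 2×2 = 17; y[2] = 4×2 + 1×2 + 4×1 + 2×1 = 16; y[3] = 4×1 + 1×2 + 4×2 + 2×1 = 16. Result: [17, 17, 16, 16]

[17, 17, 16, 16]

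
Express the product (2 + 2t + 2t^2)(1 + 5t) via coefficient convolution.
Ascending coefficients: a = [2, 2, 2], b = [1, 5]. c[0] = 2×1 = 2; c[1] = 2×5 + 2×1 = 12; c[2] = 2×5 + 2×1 = 12; c[3] = 2×5 = 10. Result coefficients: [2, 12, 12, 10] → 2 + 12t + 12t^2 + 10t^3

2 + 12t + 12t^2 + 10t^3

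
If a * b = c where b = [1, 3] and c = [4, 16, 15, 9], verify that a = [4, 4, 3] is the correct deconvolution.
Forward-compute [4, 4, 3] * [1, 3]: c[0] = 4×1 = 4; c[1] = 4×3 + 4×1 = 16; c[2] = 4×3 + 3×1 = 15; c[3] = 3×3 = 9 → [4, 16, 15, 9]. Matches given c = [4, 16, 15, 9], so verified.

Verified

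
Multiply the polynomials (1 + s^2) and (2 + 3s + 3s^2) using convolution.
Ascending coefficients: a = [1, 0, 1], b = [2, 3, 3]. c[0] = 1×2 = 2; c[1] = 1×3 + 0×2 = 3; c[2] = 1×3 + 0×3 + 1×2 = 5; c[3] = 0×3 + 1×3 = 3; c[4] = 1×3 = 3. Result coefficients: [2, 3, 5, 3, 3] → 2 + 3s + 5s^2 + 3s^3 + 3s^4

2 + 3s + 5s^2 + 3s^3 + 3s^4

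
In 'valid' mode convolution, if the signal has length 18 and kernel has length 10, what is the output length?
'Valid' mode counts only positions where the kernel fully overlaps the signal: m - n + 1 = 18 - 10 + 1 = 9

9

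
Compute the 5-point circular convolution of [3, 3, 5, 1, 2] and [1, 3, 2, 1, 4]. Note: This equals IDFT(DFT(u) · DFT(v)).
Either evaluate y[k] = Σ_j u[j]·v[(k-j) mod 5] directly, or use IDFT(DFT(u) · DFT(v)). y[0] = 3×1 + 3×4 + 5×1 + 1×2 + 2×3 = 28; y[1] = 3×3 + 3×1 + 5×4 + 1×1 + 2×2 = 37; y[2] = 3×2 + 3×3 + 5×1 + 1×4 + 2×1 = 26; y[3] = 3×1 + 3×2 + 5×3 + 1×1 + 2×4 = 33; y[4] = 3×4 + 3×1 + 5×2 + 1×3 + 2×1 = 30. Result: [28, 37, 26, 33, 30]

[28, 37, 26, 33, 30]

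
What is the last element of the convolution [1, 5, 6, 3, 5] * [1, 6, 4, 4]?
Use y[k] = Σ_i a[i]·b[k-i] at k=7. y[7] = 5×4 = 20

20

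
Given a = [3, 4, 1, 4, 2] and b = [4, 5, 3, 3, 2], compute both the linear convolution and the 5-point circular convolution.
Linear: y_lin[0] = 3×4 = 12; y_lin[1] = 3×5 + 4×4 = 31; y_lin[2] = 3×3 + 4×5 + 1×4 = 33; y_lin[3] = 3×3 + 4×3 + 1×5 + 4×4 = 42; y_lin[4] = 3×2 + 4×3 + 1×3 + 4×5 + 2×4 = 49; y_lin[5] = 4×2 + 1×3 + 4×3 + 2×5 = 33; y_lin[6] = 1×2 + 4×3 + 2×3 = 20; y_lin[7] = 4×2 + 2×3 = 14; y_lin[8] = 2×2 = 4 → [12, 31, 33, 42, 49, 33, 20, 14, 4]. Circular (length 5): y[0] = 3×4 + 4×2 + 1×3 + 4×3 + 2×5 = 45; y[1] = 3×5 + 4×4 + 1×2 + 4×3 + 2×3 = 51; y[2] = 3×3 + 4×5 + 1×4 + 4×2 + 2×3 = 47; y[3] = 3×3 + 4×3 + 1×5 + 4×4 + 2×2 = 46; y[4] = 3×2 + 4×3 + 1×3 + 4×5 + 2×4 = 49 → [45, 51, 47, 46, 49]

Linear: [12, 31, 33, 42, 49, 33, 20, 14, 4], Circular: [45, 51, 47, 46, 49]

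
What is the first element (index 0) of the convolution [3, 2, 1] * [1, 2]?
Use y[k] = Σ_i a[i]·b[k-i] at k=0. y[0] = 3×1 = 3

3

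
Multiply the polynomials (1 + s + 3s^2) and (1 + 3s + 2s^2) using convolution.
Ascending coefficients: a = [1, 1, 3], b = [1, 3, 2]. c[0] = 1×1 = 1; c[1] = 1×3 + 1×1 = 4; c[2] = 1×2 + 1×3 + 3×1 = 8; c[3] = 1×2 + 3×3 = 11; c[4] = 3×2 = 6. Result coefficients: [1, 4, 8, 11, 6] → 1 + 4s + 8s^2 + 11s^3 + 6s^4

1 + 4s + 8s^2 + 11s^3 + 6s^4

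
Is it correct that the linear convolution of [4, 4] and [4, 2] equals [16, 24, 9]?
Recompute linear convolution of [4, 4] and [4, 2]: y[0] = 4×4 = 16; y[1] = 4×2 + 4×4 = 24; y[2] = 4×2 = 8 → [16, 24, 8]. Compare to given [16, 24, 9]: they differ at index 2: given 9, correct 8, so answer: No

No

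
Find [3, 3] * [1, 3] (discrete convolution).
y[0] = 3×1 = 3; y[1] = 3×3 + 3×1 = 12; y[2] = 3×3 = 9

[3, 12, 9]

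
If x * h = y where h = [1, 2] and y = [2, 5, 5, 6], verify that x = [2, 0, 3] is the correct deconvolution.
Forward-compute [2, 0, 3] * [1, 2]: y[0] = 2×1 = 2; y[1] = 2×2 + 0×1 = 4; y[2] = 0×2 + 3×1 = 3; y[3] = 3×2 = 6 → [2, 4, 3, 6]. Does not match given y = [2, 5, 5, 6].

Not verified. [2, 0, 3] * [1, 2] = [2, 4, 3, 6], which differs from [2, 5, 5, 6] at index 1.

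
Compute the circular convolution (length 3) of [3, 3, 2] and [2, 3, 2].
Use y[k] = Σ_j s[j]·t[(k-j) mod 3]. y[0] = 3×2 + 3×2 + 2×3 = 18; y[1] = 3×3 + 3×2 + 2×2 = 19; y[2] = 3×2 + 3×3 + 2×2 = 19. Result: [18, 19, 19]

[18, 19, 19]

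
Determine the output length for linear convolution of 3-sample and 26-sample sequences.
Linear/full convolution length: m + n - 1 = 3 + 26 - 1 = 28

28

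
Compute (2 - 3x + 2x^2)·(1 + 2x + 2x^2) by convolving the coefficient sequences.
Ascending coefficients: a = [2, -3, 2], b = [1, 2, 2]. c[0] = 2×1 = 2; c[1] = 2×2 + -3×1 = 1; c[2] = 2×2 + -3×2 + 2×1 = 0; c[3] = -3×2 + 2×2 = -2; c[4] = 2×2 = 4. Result coefficients: [2, 1, 0, -2, 4] → 2 + x - 2x^3 + 4x^4

2 + x - 2x^3 + 4x^4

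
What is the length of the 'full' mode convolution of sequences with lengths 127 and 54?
Linear/full convolution length: m + n - 1 = 127 + 54 - 1 = 180

180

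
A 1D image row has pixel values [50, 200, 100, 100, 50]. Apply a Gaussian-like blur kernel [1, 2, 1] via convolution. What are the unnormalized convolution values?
Convolve image row [50, 200, 100, 100, 50] with kernel [1, 2, 1]: y[0] = 50×1 = 50; y[1] = 50×2 + 200×1 = 300; y[2] = 50×1 + 200×2 + 100×1 = 550; y[3] = 200×1 + 100×2 + 100×1 = 500; y[4] = 100×1 + 100×2 + 50×1 = 350; y[5] = 100×1 + 50×2 = 200; y[6] = 50×1 = 50 → [50, 300, 550, 500, 350, 200, 50]. Normalization factor = sum(kernel) = 4.

[50, 300, 550, 500, 350, 200, 50]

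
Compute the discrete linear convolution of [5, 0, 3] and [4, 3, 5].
y[0] = 5×4 = 20; y[1] = 5×3 + 0×4 = 15; y[2] = 5×5 + 0×3 + 3×4 = 37; y[3] = 0×5 + 3×3 = 9; y[4] = 3×5 = 15

[20, 15, 37, 9, 15]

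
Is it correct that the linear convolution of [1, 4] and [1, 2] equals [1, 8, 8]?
Recompute linear convolution of [1, 4] and [1, 2]: y[0] = 1×1 = 1; y[1] = 1×2 + 4×1 = 6; y[2] = 4×2 = 8 → [1, 6, 8]. Compare to given [1, 8, 8]: they differ at index 1: given 8, correct 6, so answer: No

No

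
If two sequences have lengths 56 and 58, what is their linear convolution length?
Linear/full convolution length: m + n - 1 = 56 + 58 - 1 = 113

113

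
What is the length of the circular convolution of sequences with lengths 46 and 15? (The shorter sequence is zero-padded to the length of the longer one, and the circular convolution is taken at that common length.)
Circular convolution (zero-padding the shorter input) has length max(m, n) = max(46, 15) = 46

46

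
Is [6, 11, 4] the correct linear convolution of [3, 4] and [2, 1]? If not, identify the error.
Recompute linear convolution of [3, 4] and [2, 1]: y[0] = 3×2 = 6; y[1] = 3×1 + 4×2 = 11; y[2] = 4×1 = 4 → [6, 11, 4]. Given [6, 11, 4] matches, so answer: Yes

Yes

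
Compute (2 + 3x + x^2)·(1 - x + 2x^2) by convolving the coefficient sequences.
Ascending coefficients: a = [2, 3, 1], b = [1, -1, 2]. c[0] = 2×1 = 2; c[1] = 2×-1 + 3×1 = 1; c[2] = 2×2 + 3×-1 + 1×1 = 2; c[3] = 3×2 + 1×-1 = 5; c[4] = 1×2 = 2. Result coefficients: [2, 1, 2, 5, 2] → 2 + x + 2x^2 + 5x^3 + 2x^4

2 + x + 2x^2 + 5x^3 + 2x^4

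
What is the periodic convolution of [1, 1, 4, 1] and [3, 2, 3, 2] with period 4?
Use y[k] = Σ_j x[j]·h[(k-j) mod 4]. y[0] = 1×3 + 1×2 + 4×3 + 1×2 = 19; y[1] = 1×2 + 1×3 + 4×2 + 1×3 = 16; y[2] = 1×3 + 1×2 + 4×3 + 1×2 = 19; y[3] = 1×2 + 1×3 + 4×2 + 1×3 = 16. Result: [19, 16, 19, 16]

[19, 16, 19, 16]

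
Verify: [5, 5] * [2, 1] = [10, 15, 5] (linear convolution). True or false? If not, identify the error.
Recompute linear convolution of [5, 5] and [2, 1]: y[0] = 5×2 = 10; y[1] = 5×1 + 5×2 = 15; y[2] = 5×1 = 5 → [10, 15, 5]. Given [10, 15, 5] matches, so answer: Yes

Yes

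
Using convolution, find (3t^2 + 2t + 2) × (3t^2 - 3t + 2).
Ascending coefficients: a = [2, 2, 3], b = [2, -3, 3]. c[0] = 2×2 = 4; c[1] = 2×-3 + 2×2 = -2; c[2] = 2×3 + 2×-3 + 3×2 = 6; c[3] = 2×3 + 3×-3 = -3; c[4] = 3×3 = 9. Result coefficients: [4, -2, 6, -3, 9] → 9t^4 - 3t^3 + 6t^2 - 2t + 4

9t^4 - 3t^3 + 6t^2 - 2t + 4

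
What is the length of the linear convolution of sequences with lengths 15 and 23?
Linear/full convolution length: m + n - 1 = 15 + 23 - 1 = 37

37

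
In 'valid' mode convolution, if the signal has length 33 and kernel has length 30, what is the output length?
'Valid' mode counts only positions where the kernel fully overlaps the signal: m - n + 1 = 33 - 30 + 1 = 4

4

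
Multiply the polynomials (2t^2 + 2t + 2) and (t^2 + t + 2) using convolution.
Ascending coefficients: a = [2, 2, 2], b = [2, 1, 1]. c[0] = 2×2 = 4; c[1] = 2×1 + 2×2 = 6; c[2] = 2×1 + 2×1 + 2×2 = 8; c[3] = 2×1 + 2×1 = 4; c[4] = 2×1 = 2. Result coefficients: [4, 6, 8, 4, 2] → 2t^4 + 4t^3 + 8t^2 + 6t + 4

2t^4 + 4t^3 + 8t^2 + 6t + 4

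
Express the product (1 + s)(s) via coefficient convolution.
Ascending coefficients: a = [1, 1], b = [0, 1]. c[0] = 1×0 = 0; c[1] = 1×1 + 1×0 = 1; c[2] = 1×1 = 1. Result coefficients: [0, 1, 1] → s + s^2

s + s^2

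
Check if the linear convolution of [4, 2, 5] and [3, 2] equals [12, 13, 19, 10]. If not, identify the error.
Recompute linear convolution of [4, 2, 5] and [3, 2]: y[0] = 4×3 = 12; y[1] = 4×2 + 2×3 = 14; y[2] = 2×2 + 5×3 = 19; y[3] = 5×2 = 10 → [12, 14, 19, 10]. Compare to given [12, 13, 19, 10]: they differ at index 1: given 13, correct 14, so answer: No

No. Error at index 1: given 13, correct 14.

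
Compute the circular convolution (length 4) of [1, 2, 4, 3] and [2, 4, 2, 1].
Use y[k] = Σ_j x[j]·h[(k-j) mod 4]. y[0] = 1×2 + 2×1 + 4×2 + 3×4 = 24; y[1] = 1×4 + 2×2 + 4×1 + 3×2 = 18; y[2] = 1×2 + 2×4 + 4×2 + 3×1 = 21; y[3] = 1×1 + 2×2 + 4×4 + 3×2 = 27. Result: [24, 18, 21, 27]

[24, 18, 21, 27]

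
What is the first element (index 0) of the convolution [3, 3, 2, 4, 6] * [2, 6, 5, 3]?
Use y[k] = Σ_i a[i]·b[k-i] at k=0. y[0] = 3×2 = 6

6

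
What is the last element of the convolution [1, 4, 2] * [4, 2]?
Use y[k] = Σ_i a[i]·b[k-i] at k=3. y[3] = 2×2 = 4

4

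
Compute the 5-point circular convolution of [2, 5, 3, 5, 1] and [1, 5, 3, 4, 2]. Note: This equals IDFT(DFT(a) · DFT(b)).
Either evaluate y[k] = Σ_j a[j]·b[(k-j) mod 5] directly, or use IDFT(DFT(a) · DFT(b)). y[0] = 2×1 + 5×2 + 3×4 + 5×3 + 1×5 = 44; y[1] = 2×5 + 5×1 + 3×2 + 5×4 + 1×3 = 44; y[2] = 2×3 + 5×5 + 3×1 + 5×2 + 1×4 = 48; y[3] = 2×4 + 5×3 + 3×5 + 5×1 + 1×2 = 45; y[4] = 2×2 + 5×4 + 3×3 + 5×5 + 1×1 = 59. Result: [44, 44, 48, 45, 59]

[44, 44, 48, 45, 59]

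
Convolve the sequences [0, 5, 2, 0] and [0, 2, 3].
y[0] = 0×0 = 0; y[1] = 0×2 + 5×0 = 0; y[2] = 0×3 + 5×2 + 2×0 = 10; y[3] = 5×3 + 2×2 + 0×0 = 19; y[4] = 2×3 + 0×2 = 6; y[5] = 0×3 = 0

[0, 0, 10, 19, 6, 0]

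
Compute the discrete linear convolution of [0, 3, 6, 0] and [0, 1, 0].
y[0] = 0×0 = 0; y[1] = 0×1 + 3×0 = 0; y[2] = 0×0 + 3×1 + 6×0 = 3; y[3] = 3×0 + 6×1 + 0×0 = 6; y[4] = 6×0 + 0×1 = 0; y[5] = 0×0 = 0

[0, 0, 3, 6, 0, 0]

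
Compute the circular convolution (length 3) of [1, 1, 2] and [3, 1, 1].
Use y[k] = Σ_j x[j]·h[(k-j) mod 3]. y[0] = 1×3 + 1×1 + 2×1 = 6; y[1] = 1×1 + 1×3 + 2×1 = 6; y[2] = 1×1 + 1×1 + 2×3 = 8. Result: [6, 6, 8]

[6, 6, 8]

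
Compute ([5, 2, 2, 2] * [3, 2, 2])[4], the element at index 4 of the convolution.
Use y[k] = Σ_i a[i]·b[k-i] at k=4. y[4] = 2×2 + 2×2 = 8

8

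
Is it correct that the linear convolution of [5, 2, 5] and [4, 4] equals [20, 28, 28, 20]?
Recompute linear convolution of [5, 2, 5] and [4, 4]: y[0] = 5×4 = 20; y[1] = 5×4 + 2×4 = 28; y[2] = 2×4 + 5×4 = 28; y[3] = 5×4 = 20 → [20, 28, 28, 20]. Given [20, 28, 28, 20] matches, so answer: Yes

Yes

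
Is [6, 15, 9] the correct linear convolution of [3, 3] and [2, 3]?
Recompute linear convolution of [3, 3] and [2, 3]: y[0] = 3×2 = 6; y[1] = 3×3 + 3×2 = 15; y[2] = 3×3 = 9 → [6, 15, 9]. Given [6, 15, 9] matches, so answer: Yes

Yes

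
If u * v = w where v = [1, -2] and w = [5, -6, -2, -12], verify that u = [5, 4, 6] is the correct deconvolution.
Forward-compute [5, 4, 6] * [1, -2]: w[0] = 5×1 = 5; w[1] = 5×-2 + 4×1 = -6; w[2] = 4×-2 + 6×1 = -2; w[3] = 6×-2 = -12 → [5, -6, -2, -12]. Matches given w = [5, -6, -2, -12], so verified.

Verified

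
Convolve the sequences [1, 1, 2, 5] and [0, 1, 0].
y[0] = 1×0 = 0; y[1] = 1×1 + 1×0 = 1; y[2] = 1×0 + 1×1 + 2×0 = 1; y[3] = 1×0 + 2×1 + 5×0 = 2; y[4] = 2×0 + 5×1 = 5; y[5] = 5×0 = 0

[0, 1, 1, 2, 5, 0]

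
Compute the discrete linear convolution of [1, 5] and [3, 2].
y[0] = 1×3 = 3; y[1] = 1×2 + 5×3 = 17; y[2] = 5×2 = 10

[3, 17, 10]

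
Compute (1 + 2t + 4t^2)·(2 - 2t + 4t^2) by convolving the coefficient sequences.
Ascending coefficients: a = [1, 2, 4], b = [2, -2, 4]. c[0] = 1×2 = 2; c[1] = 1×-2 + 2×2 = 2; c[2] = 1×4 + 2×-2 + 4×2 = 8; c[3] = 2×4 + 4×-2 = 0; c[4] = 4×4 = 16. Result coefficients: [2, 2, 8, 0, 16] → 2 + 2t + 8t^2 + 16t^4

2 + 2t + 8t^2 + 16t^4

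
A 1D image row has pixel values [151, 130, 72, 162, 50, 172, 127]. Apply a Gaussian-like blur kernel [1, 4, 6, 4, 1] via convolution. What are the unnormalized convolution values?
Convolve image row [151, 130, 72, 162, 50, 172, 127] with kernel [1, 4, 6, 4, 1]: y[0] = 151×1 = 151; y[1] = 151×4 + 130×1 = 734; y[2] = 151×6 + 130×4 + 72×1 = 1498; y[3] = 151×4 + 130×6 + 72×4 + 162×1 = 1834; y[4] = 151×1 + 130×4 + 72×6 + 162×4 + 50×1 = 1801; y[5] = 130×1 + 72×4 + 162×6 + 50×4 + 172×1 = 1762; y[6] = 72×1 + 162×4 + 50×6 + 172×4 + 127×1 = 1835; y[7] = 162×1 + 50×4 + 172×6 + 127×4 = 1902; y[8] = 50×1 + 172×4 + 127×6 = 1500; y[9] = 172×1 + 127×4 = 680; y[10] = 127×1 = 127 → [151, 734, 1498, 1834, 1801, 1762, 1835, 1902, 1500, 680, 127]. Normalization factor = sum(kernel) = 16.

[151, 734, 1498, 1834, 1801, 1762, 1835, 1902, 1500, 680, 127]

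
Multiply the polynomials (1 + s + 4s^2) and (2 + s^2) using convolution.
Ascending coefficients: a = [1, 1, 4], b = [2, 0, 1]. c[0] = 1×2 = 2; c[1] = 1×0 + 1×2 = 2; c[2] = 1×1 + 1×0 + 4×2 = 9; c[3] = 1×1 + 4×0 = 1; c[4] = 4×1 = 4. Result coefficients: [2, 2, 9, 1, 4] → 2 + 2s + 9s^2 + s^3 + 4s^4

2 + 2s + 9s^2 + s^3 + 4s^4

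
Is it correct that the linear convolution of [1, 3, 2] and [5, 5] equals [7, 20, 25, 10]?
Recompute linear convolution of [1, 3, 2] and [5, 5]: y[0] = 1×5 = 5; y[1] = 1×5 + 3×5 = 20; y[2] = 3×5 + 2×5 = 25; y[3] = 2×5 = 10 → [5, 20, 25, 10]. Compare to given [7, 20, 25, 10]: they differ at index 0: given 7, correct 5, so answer: No

No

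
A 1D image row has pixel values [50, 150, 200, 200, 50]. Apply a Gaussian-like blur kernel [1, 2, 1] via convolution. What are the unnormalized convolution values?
Convolve image row [50, 150, 200, 200, 50] with kernel [1, 2, 1]: y[0] = 50×1 = 50; y[1] = 50×2 + 150×1 = 250; y[2] = 50×1 + 150×2 + 200×1 = 550; y[3] = 150×1 + 200×2 + 200×1 = 750; y[4] = 200×1 + 200×2 + 50×1 = 650; y[5] = 200×1 + 50×2 = 300; y[6] = 50×1 = 50 → [50, 250, 550, 750, 650, 300, 50]. Normalization factor = sum(kernel) = 4.

[50, 250, 550, 750, 650, 300, 50]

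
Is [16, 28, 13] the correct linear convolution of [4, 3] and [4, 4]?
Recompute linear convolution of [4, 3] and [4, 4]: y[0] = 4×4 = 16; y[1] = 4×4 + 3×4 = 28; y[2] = 3×4 = 12 → [16, 28, 12]. Compare to given [16, 28, 13]: they differ at index 2: given 13, correct 12, so answer: No

No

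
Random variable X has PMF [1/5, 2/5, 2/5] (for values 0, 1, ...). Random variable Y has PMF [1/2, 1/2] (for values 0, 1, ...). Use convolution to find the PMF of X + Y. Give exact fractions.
P(X+Y=k) = Σ_i P(X=i)·P(Y=k-i) — a convolution of [1/5, 2/5, 2/5] and [1/2, 1/2]. P(X+Y=0) = (1/5)×(1/2) = 1/10; P(X+Y=1) = (1/5)×(1/2) + (2/5)×(1/2) = 1/10 + 1/5 = 3/10; P(X+Y=2) = (2/5)×(1/2) + (2/5)×(1/2) = 1/5 + 1/5 = 2/5; P(X+Y=3) = (2/5)×(1/2) = 1/5. PMF: [1/10, 3/10, 2/5, 1/5] (sums to 1 ✓)

[1/10, 3/10, 2/5, 1/5]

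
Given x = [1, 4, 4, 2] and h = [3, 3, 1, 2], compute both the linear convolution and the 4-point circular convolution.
Linear: y_lin[0] = 1×3 = 3; y_lin[1] = 1×3 + 4×3 = 15; y_lin[2] = 1×1 + 4×3 + 4×3 = 25; y_lin[3] = 1×2 + 4×1 + 4×3 + 2×3 = 24; y_lin[4] = 4×2 + 4×1 + 2×3 = 18; y_lin[5] = 4×2 + 2×1 = 10; y_lin[6] = 2×2 = 4 → [3, 15, 25, 24, 18, 10, 4]. Circular (length 4): y[0] = 1×3 + 4×2 + 4×1 + 2×3 = 21; y[1] = 1×3 + 4×3 + 4×2 + 2×1 = 25; y[2] = 1×1 + 4×3 + 4×3 + 2×2 = 29; y[3] = 1×2 + 4×1 + 4×3 + 2×3 = 24 → [21, 25, 29, 24]

Linear: [3, 15, 25, 24, 18, 10, 4], Circular: [21, 25, 29, 24]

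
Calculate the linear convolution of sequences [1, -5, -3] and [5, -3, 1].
y[0] = 1×5 = 5; y[1] = 1×-3 + -5×5 = -28; y[2] = 1×1 + -5×-3 + -3×5 = 1; y[3] = -5×1 + -3×-3 = 4; y[4] = -3×1 = -3

[5, -28, 1, 4, -3]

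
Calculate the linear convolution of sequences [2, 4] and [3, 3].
y[0] = 2×3 = 6; y[1] = 2×3 + 4×3 = 18; y[2] = 4×3 = 12

[6, 18, 12]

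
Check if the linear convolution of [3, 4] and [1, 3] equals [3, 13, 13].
Recompute linear convolution of [3, 4] and [1, 3]: y[0] = 3×1 = 3; y[1] = 3×3 + 4×1 = 13; y[2] = 4×3 = 12 → [3, 13, 12]. Compare to given [3, 13, 13]: they differ at index 2: given 13, correct 12, so answer: No

No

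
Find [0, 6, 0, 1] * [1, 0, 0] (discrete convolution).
y[0] = 0×1 = 0; y[1] = 0×0 + 6×1 = 6; y[2] = 0×0 + 6×0 + 0×1 = 0; y[3] = 6×0 + 0×0 + 1×1 = 1; y[4] = 0×0 + 1×0 = 0; y[5] = 1×0 = 0

[0, 6, 0, 1, 0, 0]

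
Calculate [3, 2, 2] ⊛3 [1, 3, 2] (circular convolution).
Use y[k] = Σ_j x[j]·h[(k-j) mod 3]. y[0] = 3×1 + 2×2 + 2×3 = 13; y[1] = 3×3 + 2×1 + 2×2 = 15; y[2] = 3×2 + 2×3 + 2×1 = 14. Result: [13, 15, 14]

[13, 15, 14]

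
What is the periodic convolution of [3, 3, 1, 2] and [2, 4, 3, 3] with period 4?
Use y[k] = Σ_j f[j]·g[(k-j) mod 4]. y[0] = 3×2 + 3×3 + 1×3 + 2×4 = 26; y[1] = 3×4 + 3×2 + 1×3 + 2×3 = 27; y[2] = 3×3 + 3×4 + 1×2 + 2×3 = 29; y[3] = 3×3 + 3×3 + 1×4 + 2×2 = 26. Result: [26, 27, 29, 26]

[26, 27, 29, 26]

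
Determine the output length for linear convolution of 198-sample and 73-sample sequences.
Linear/full convolution length: m + n - 1 = 198 + 73 - 1 = 270

270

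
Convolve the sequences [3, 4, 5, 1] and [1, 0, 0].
y[0] = 3×1 = 3; y[1] = 3×0 + 4×1 = 4; y[2] = 3×0 + 4×0 + 5×1 = 5; y[3] = 4×0 + 5×0 + 1×1 = 1; y[4] = 5×0 + 1×0 = 0; y[5] = 1×0 = 0

[3, 4, 5, 1, 0, 0]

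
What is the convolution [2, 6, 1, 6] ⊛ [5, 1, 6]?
y[0] = 2×5 = 10; y[1] = 2×1 + 6×5 = 32; y[2] = 2×6 + 6×1 + 1×5 = 23; y[3] = 6×6 + 1×1 + 6×5 = 67; y[4] = 1×6 + 6×1 = 12; y[5] = 6×6 = 36

[10, 32, 23, 67, 12, 36]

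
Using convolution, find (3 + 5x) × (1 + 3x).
Ascending coefficients: a = [3, 5], b = [1, 3]. c[0] = 3×1 = 3; c[1] = 3×3 + 5×1 = 14; c[2] = 5×3 = 15. Result coefficients: [3, 14, 15] → 3 + 14x + 15x^2

3 + 14x + 15x^2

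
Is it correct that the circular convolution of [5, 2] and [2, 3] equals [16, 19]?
Recompute circular convolution of [5, 2] and [2, 3]: y[0] = 5×2 + 2×3 = 16; y[1] = 5×3 + 2×2 = 19 → [16, 19]. Given [16, 19] matches, so answer: Yes

Yes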